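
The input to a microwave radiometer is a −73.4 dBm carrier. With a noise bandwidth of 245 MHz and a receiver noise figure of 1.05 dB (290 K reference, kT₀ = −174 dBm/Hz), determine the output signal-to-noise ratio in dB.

Noise floor: N = −174 + 10 log₁₀(B) + NF
10 log₁₀(2.45×10⁸) = 83.89 dB
N = −174 + 83.89 + 1.05 = −89.06 dBm
SNR = P_sig − N = −73.4 − (−89.06) = 15.66 dB → 15.7 dB

15.7 dB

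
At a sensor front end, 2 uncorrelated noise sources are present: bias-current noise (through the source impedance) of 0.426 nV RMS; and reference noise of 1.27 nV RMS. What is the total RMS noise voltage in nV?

1.34 nV

Uncorrelated sources add in power (mean-square): V_tot = √(ΣV_i²)
V_tot = √[(4.26×10⁻¹⁰)² + (1.27×10⁻⁹)²] = 1.34×10⁻⁹ V = 1.34 nV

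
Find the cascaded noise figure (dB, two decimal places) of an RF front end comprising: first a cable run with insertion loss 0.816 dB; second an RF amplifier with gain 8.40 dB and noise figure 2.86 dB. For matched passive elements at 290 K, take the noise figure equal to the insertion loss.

Convert to linear (a loss of L dB is a gain of −L dB): F_i = 10^(NF_i/10), G_i = 10^(G_i,dB/10)
  Stage 1: F_1 = 10^(0.816/10) = 1.207, G_1 = 10^(−0.816/10) = 0.8287
  Stage 2: F_2 = 10^(2.86/10) = 1.932, G_2 = 10^(8.40/10) = 6.918
Friis cascade:
  F = 1.207 + (1.932 − 1)/0.8287 = 2.331
NF = 10 log₁₀(2.331) = 3.68 dB

3.68 dB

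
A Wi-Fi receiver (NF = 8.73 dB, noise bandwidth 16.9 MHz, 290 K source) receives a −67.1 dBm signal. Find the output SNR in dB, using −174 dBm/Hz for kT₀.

Noise floor: N = −174 + 10 log₁₀(B) + NF
10 log₁₀(1.69×10⁷) = 72.28 dB
N = −174 + 72.28 + 8.73 = −92.99 dBm
SNR = P_sig − N = −67.1 − (−92.99) = 25.89 dB → 25.9 dB

25.9 dB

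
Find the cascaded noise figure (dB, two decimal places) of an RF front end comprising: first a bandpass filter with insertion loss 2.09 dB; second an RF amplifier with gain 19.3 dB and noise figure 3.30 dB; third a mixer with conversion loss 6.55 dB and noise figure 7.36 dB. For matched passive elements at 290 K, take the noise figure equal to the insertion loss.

5.49 dB

Convert to linear (a loss of L dB is a gain of −L dB): F_i = 10^(NF_i/10), G_i = 10^(G_i,dB/10)
  Stage 1: F_1 = 10^(2.09/10) = 1.618, G_1 = 10^(−2.09/10) = 0.6180
  Stage 2: F_2 = 10^(3.30/10) = 2.138, G_2 = 10^(19.3/10) = 85.11
  Stage 3: F_3 = 10^(7.36/10) = 5.445, G_3 = 10^(−6.55/10) = 0.2213
Friis cascade:
  F = 1.618 + (2.138 − 1)/0.6180 + (5.445 − 1)/52.60 = 3.544
NF = 10 log₁₀(3.544) = 5.49 dB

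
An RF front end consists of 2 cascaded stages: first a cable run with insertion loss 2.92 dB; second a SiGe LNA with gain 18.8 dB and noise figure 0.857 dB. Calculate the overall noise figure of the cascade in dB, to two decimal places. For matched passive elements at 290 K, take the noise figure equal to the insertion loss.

Convert to linear (a loss of L dB is a gain of −L dB): F_i = 10^(NF_i/10), G_i = 10^(G_i,dB/10)
  Stage 1: F_1 = 10^(2.92/10) = 1.959, G_1 = 10^(−2.92/10) = 0.5105
  Stage 2: F_2 = 10^(0.857/10) = 1.218, G_2 = 10^(18.8/10) = 75.86
Friis cascade:
  F = 1.959 + (1.218 − 1)/0.5105 = 2.386
NF = 10 log₁₀(2.386) = 3.78 dB

3.78 dB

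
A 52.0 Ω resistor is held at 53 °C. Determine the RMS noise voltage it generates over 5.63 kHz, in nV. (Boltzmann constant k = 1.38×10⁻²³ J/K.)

72.6 nV

T = 53 °C + 273.15 = 326.15 K
V_n = √(4kTRB)
4kTRB = 4 × 1.38×10⁻²³ × 326.15 × 5.20×10¹ × 5.63×10³ = 5.27×10⁻¹⁵ V²
V_n = √(5.27×10⁻¹⁵) = 7.26×10⁻⁸ V = 72.6 nV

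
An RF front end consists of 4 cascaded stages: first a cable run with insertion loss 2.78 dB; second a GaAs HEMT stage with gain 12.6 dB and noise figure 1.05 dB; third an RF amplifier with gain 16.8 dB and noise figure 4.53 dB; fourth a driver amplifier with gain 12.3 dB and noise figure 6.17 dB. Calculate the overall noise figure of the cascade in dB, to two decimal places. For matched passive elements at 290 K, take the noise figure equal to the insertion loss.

Convert to linear (a loss of L dB is a gain of −L dB): F_i = 10^(NF_i/10), G_i = 10^(G_i,dB/10)
  Stage 1: F_1 = 10^(2.78/10) = 1.897, G_1 = 10^(−2.78/10) = 0.5272
  Stage 2: F_2 = 10^(1.05/10) = 1.274, G_2 = 10^(12.6/10) = 18.20
  Stage 3: F_3 = 10^(4.53/10) = 2.838, G_3 = 10^(16.8/10) = 47.86
  Stage 4: F_4 = 10^(6.17/10) = 4.140, G_4 = 10^(12.3/10) = 16.98
Friis cascade:
  F = 1.897 + (1.274 − 1)/0.5272 + (2.838 − 1)/9.594 + (4.140 − 1)/459.2 = 2.614
NF = 10 log₁₀(2.614) = 4.17 dB

4.17 dB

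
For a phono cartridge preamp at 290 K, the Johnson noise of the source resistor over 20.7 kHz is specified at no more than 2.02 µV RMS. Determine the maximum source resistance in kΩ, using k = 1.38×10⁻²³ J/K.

12.3 kΩ

Johnson–Nyquist: V_n = √(4kTRB) ⇒ R = V_n² / (4kTB)
4kTB = 4 × 1.38×10⁻²³ × 290 × 2.07×10⁴ = 3.31×10⁻¹⁶
R = (2.02×10⁻⁶)² / 3.31×10⁻¹⁶ = 1.23×10⁴ Ω = 12.3 kΩ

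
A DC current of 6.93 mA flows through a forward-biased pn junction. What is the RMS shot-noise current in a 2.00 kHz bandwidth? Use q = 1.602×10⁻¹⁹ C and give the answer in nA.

2.11 nA

I_n = √(2qI·B)
2qI·B = 2 × 1.602×10⁻¹⁹ × 6.93×10⁻³ × 2.00×10³ = 4.44×10⁻¹⁸ A²
I_n = √(4.44×10⁻¹⁸) = 2.11×10⁻⁹ A = 2.11 nA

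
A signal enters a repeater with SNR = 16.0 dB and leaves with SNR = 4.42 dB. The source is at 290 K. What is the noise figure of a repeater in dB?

11.58 dB

NF (dB) = SNR_in(dB) − SNR_out(dB) when the source is at T₀
NF = 16.0 − 4.42 = 11.58 dB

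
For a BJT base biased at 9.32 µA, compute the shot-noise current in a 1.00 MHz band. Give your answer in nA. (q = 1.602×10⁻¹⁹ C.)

1.73 nA

I_n = √(2qI·B)
2qI·B = 2 × 1.602×10⁻¹⁹ × 9.32×10⁻⁶ × 1.00×10⁶ = 2.99×10⁻¹⁸ A²
I_n = √(2.99×10⁻¹⁸) = 1.73×10⁻⁹ A = 1.73 nA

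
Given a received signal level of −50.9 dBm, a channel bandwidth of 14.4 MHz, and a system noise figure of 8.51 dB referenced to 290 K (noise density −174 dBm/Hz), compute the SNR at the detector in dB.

Noise floor: N = −174 + 10 log₁₀(B) + NF
10 log₁₀(1.44×10⁷) = 71.58 dB
N = −174 + 71.58 + 8.51 = −93.91 dBm
SNR = P_sig − N = −50.9 − (−93.91) = 43.01 dB → 43.0 dB

43.0 dB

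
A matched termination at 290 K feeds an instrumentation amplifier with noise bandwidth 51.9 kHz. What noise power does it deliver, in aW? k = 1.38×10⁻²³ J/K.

P_n = kTB = 1.38×10⁻²³ × 290 × 5.19×10⁴ = 2.08×10⁻¹⁶ W = 208 aW

208 aW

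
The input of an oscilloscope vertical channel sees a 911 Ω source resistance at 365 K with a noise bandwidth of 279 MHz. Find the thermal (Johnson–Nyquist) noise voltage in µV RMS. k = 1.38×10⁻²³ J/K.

V_n = √(4kTRB)
4kTRB = 4 × 1.38×10⁻²³ × 365 × 9.11×10² × 2.79×10⁸ = 5.12×10⁻⁹ V²
V_n = √(5.12×10⁻⁹) = 7.16×10⁻⁵ V = 71.6 µV

71.6 µV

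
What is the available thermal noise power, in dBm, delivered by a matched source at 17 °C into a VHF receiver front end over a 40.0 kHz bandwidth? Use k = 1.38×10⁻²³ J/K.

−128.0 dBm

T = 17 °C + 273.15 = 290.15 K
P_n = kTB = 1.38×10⁻²³ × 290.15 × 4.00×10⁴ = 1.60×10⁻¹⁶ W
In dBm: 10 log₁₀(1.60×10⁻¹⁶ / 10⁻³) = −128.0 dBm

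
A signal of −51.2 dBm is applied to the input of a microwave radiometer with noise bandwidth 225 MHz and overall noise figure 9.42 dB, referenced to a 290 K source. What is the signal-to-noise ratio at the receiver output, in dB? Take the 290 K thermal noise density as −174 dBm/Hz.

29.9 dB

Noise floor: N = −174 + 10 log₁₀(B) + NF
10 log₁₀(2.25×10⁸) = 83.52 dB
N = −174 + 83.52 + 9.42 = −81.06 dBm
SNR = P_sig − N = −51.2 − (−81.06) = 29.86 dB → 29.9 dB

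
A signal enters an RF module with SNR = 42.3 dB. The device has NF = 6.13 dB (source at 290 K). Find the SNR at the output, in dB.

36.17 dB

By definition F = SNR_in/SNR_out, so in dB: SNR_out = SNR_in − NF
SNR_out = 42.3 − 6.13 = 36.17 dB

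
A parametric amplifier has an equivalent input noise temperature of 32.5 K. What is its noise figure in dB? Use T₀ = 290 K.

0.461 dB

F = 1 + T_e/T₀ = 1 + 32.5/290 = 1.11207
NF = 10 log₁₀(1.11207) = 0.461 dB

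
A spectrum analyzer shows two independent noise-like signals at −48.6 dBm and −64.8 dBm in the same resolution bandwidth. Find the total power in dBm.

Convert to linear, add, convert back:
P₁ = 1.38×10⁻⁸ W, P₂ = 3.31×10⁻¹⁰ W
P_tot = 1.41×10⁻⁸ W → 10 log₁₀(P_tot / 10⁻³) = −48.5 dBm

−48.5 dBm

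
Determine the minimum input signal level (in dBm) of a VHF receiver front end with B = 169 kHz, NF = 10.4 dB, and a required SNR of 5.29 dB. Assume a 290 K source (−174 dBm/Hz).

Sensitivity = −174 + 10 log₁₀(B) + NF + SNR_min
= −174 + 52.28 + 10.4 + 5.29
= −106.03 dBm → −106.0 dBm

−106.0 dBm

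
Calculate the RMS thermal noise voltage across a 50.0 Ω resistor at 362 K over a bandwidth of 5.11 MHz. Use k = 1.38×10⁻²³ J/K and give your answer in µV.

2.26 µV

V_n = √(4kTRB)
4kTRB = 4 × 1.38×10⁻²³ × 362 × 5.00×10¹ × 5.11×10⁶ = 5.11×10⁻¹² V²
V_n = √(5.11×10⁻¹²) = 2.26×10⁻⁶ V = 2.26 µV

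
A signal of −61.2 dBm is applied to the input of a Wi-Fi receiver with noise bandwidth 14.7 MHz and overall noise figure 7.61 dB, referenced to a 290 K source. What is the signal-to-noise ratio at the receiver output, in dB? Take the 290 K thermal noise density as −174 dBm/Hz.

Noise floor: N = −174 + 10 log₁₀(B) + NF
10 log₁₀(1.47×10⁷) = 71.67 dB
N = −174 + 71.67 + 7.61 = −94.72 dBm
SNR = P_sig − N = −61.2 − (−94.72) = 33.52 dB → 33.5 dB

33.5 dB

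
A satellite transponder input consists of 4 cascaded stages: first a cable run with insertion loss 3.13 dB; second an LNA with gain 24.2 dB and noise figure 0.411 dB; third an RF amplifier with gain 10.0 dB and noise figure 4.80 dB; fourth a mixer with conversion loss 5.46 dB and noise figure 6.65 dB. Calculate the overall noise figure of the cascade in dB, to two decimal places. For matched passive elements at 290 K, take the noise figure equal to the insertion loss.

Convert to linear (a loss of L dB is a gain of −L dB): F_i = 10^(NF_i/10), G_i = 10^(G_i,dB/10)
  Stage 1: F_1 = 10^(3.13/10) = 2.056, G_1 = 10^(−3.13/10) = 0.4864
  Stage 2: F_2 = 10^(0.411/10) = 1.099, G_2 = 10^(24.2/10) = 263.0
  Stage 3: F_3 = 10^(4.80/10) = 3.020, G_3 = 10^(10.0/10) = 10.00
  Stage 4: F_4 = 10^(6.65/10) = 4.624, G_4 = 10^(−5.46/10) = 0.2844
Friis cascade:
  F = 2.056 + (1.099 − 1)/0.4864 + (3.020 − 1)/127.9 + (4.624 − 1)/1279 = 2.279
NF = 10 log₁₀(2.279) = 3.58 dB

3.58 dB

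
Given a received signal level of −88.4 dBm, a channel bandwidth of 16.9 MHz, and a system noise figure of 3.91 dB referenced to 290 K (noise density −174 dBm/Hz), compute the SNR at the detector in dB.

9.4 dB

Noise floor: N = −174 + 10 log₁₀(B) + NF
10 log₁₀(1.69×10⁷) = 72.28 dB
N = −174 + 72.28 + 3.91 = −97.81 dBm
SNR = P_sig − N = −88.4 − (−97.81) = 9.41 dB → 9.4 dB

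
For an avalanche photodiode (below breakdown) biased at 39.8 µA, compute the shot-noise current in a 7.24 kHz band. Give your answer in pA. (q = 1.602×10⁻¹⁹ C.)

304 pA

I_n = √(2qI·B)
2qI·B = 2 × 1.602×10⁻¹⁹ × 3.98×10⁻⁵ × 7.24×10³ = 9.23×10⁻²⁰ A²
I_n = √(9.23×10⁻²⁰) = 3.04×10⁻¹⁰ A = 304 pA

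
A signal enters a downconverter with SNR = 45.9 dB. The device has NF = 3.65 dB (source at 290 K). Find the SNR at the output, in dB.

42.25 dB

By definition F = SNR_in/SNR_out, so in dB: SNR_out = SNR_in − NF
SNR_out = 45.9 − 3.65 = 42.25 dB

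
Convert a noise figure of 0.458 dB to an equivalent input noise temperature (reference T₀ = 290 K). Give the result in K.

32.3 K

F = 10^(0.458/10) = 1.11122
T_e = (F − 1)·T₀ = (1.11122 − 1) × 290 = 32.3 K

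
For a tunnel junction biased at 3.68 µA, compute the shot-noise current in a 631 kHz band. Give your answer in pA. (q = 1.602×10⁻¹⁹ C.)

863 pA

I_n = √(2qI·B)
2qI·B = 2 × 1.602×10⁻¹⁹ × 3.68×10⁻⁶ × 6.31×10⁵ = 7.44×10⁻¹⁹ A²
I_n = √(7.44×10⁻¹⁹) = 8.63×10⁻¹⁰ A = 863 pA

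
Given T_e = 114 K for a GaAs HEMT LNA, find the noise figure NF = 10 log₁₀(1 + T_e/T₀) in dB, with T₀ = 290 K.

F = 1 + T_e/T₀ = 1 + 114/290 = 1.3931
NF = 10 log₁₀(1.3931) = 1.44 dB

1.44 dB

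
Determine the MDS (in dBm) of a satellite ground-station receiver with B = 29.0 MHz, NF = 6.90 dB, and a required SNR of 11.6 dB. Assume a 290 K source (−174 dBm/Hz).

−80.9 dBm

Sensitivity = −174 + 10 log₁₀(B) + NF + SNR_min
= −174 + 74.62 + 6.90 + 11.6
= −80.88 dBm → −80.9 dBm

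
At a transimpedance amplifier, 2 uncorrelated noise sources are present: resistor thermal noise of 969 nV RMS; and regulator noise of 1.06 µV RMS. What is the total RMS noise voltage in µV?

1.44 µV

Uncorrelated sources add in power (mean-square): V_tot = √(ΣV_i²)
V_tot = √[(9.69×10⁻⁷)² + (1.06×10⁻⁶)²] = 1.44×10⁻⁶ V = 1.44 µV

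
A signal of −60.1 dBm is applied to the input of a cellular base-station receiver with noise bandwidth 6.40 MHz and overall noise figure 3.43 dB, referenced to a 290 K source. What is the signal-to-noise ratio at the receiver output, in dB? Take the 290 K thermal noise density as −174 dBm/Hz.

42.4 dB

Noise floor: N = −174 + 10 log₁₀(B) + NF
10 log₁₀(6.40×10⁶) = 68.06 dB
N = −174 + 68.06 + 3.43 = −102.51 dBm
SNR = P_sig − N = −60.1 − (−102.51) = 42.41 dB → 42.4 dB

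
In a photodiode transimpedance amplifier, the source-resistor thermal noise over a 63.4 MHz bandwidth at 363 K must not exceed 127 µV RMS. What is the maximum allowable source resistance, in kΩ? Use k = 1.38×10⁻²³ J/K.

Johnson–Nyquist: V_n = √(4kTRB) ⇒ R = V_n² / (4kTB)
4kTB = 4 × 1.38×10⁻²³ × 363 × 6.34×10⁷ = 1.27×10⁻¹²
R = (1.27×10⁻⁴)² / 1.27×10⁻¹² = 1.27×10⁴ Ω = 12.7 kΩ

12.7 kΩ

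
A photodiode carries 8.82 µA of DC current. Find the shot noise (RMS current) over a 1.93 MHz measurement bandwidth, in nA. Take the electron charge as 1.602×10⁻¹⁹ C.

2.34 nA

I_n = √(2qI·B)
2qI·B = 2 × 1.602×10⁻¹⁹ × 8.82×10⁻⁶ × 1.93×10⁶ = 5.45×10⁻¹⁸ A²
I_n = √(5.45×10⁻¹⁸) = 2.34×10⁻⁹ A = 2.34 nA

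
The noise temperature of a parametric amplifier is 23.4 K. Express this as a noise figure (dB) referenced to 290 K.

F = 1 + T_e/T₀ = 1 + 23.4/290 = 1.08069
NF = 10 log₁₀(1.08069) = 0.337 dB

0.337 dB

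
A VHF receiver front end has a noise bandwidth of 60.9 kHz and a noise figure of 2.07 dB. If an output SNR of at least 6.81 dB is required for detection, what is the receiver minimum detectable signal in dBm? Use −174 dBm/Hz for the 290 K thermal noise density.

−117.3 dBm

Sensitivity = −174 + 10 log₁₀(B) + NF + SNR_min
= −174 + 47.85 + 2.07 + 6.81
= −117.27 dBm → −117.3 dBm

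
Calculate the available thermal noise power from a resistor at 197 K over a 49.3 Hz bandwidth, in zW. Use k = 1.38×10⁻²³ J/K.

134 zW

P_n = kTB = 1.38×10⁻²³ × 197 × 4.93×10¹ = 1.34×10⁻¹⁹ W = 134 zW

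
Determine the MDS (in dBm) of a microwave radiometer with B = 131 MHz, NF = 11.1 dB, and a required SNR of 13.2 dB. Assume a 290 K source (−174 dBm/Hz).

−68.5 dBm

Sensitivity = −174 + 10 log₁₀(B) + NF + SNR_min
= −174 + 81.17 + 11.1 + 13.2
= −68.53 dBm → −68.5 dBm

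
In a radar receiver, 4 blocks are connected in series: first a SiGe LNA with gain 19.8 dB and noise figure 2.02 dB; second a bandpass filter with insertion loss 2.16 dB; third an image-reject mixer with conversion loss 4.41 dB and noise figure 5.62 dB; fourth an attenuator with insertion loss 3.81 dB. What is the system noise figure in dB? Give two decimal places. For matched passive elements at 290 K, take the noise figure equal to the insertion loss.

2.33 dB

Convert to linear (a loss of L dB is a gain of −L dB): F_i = 10^(NF_i/10), G_i = 10^(G_i,dB/10)
  Stage 1: F_1 = 10^(2.02/10) = 1.592, G_1 = 10^(19.8/10) = 95.50
  Stage 2: F_2 = 10^(2.16/10) = 1.644, G_2 = 10^(−2.16/10) = 0.6081
  Stage 3: F_3 = 10^(5.62/10) = 3.648, G_3 = 10^(−4.41/10) = 0.3622
  Stage 4: F_4 = 10^(3.81/10) = 2.404, G_4 = 10^(−3.81/10) = 0.4159
Friis cascade:
  F = 1.592 + (1.644 − 1)/95.50 + (3.648 − 1)/58.08 + (2.404 − 1)/21.04 = 1.711
NF = 10 log₁₀(1.711) = 2.33 dB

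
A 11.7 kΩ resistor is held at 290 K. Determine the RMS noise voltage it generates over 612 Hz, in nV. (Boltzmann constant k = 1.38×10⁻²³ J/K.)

339 nV

V_n = √(4kTRB)
4kTRB = 4 × 1.38×10⁻²³ × 290 × 1.17×10⁴ × 6.12×10² = 1.15×10⁻¹³ V²
V_n = √(1.15×10⁻¹³) = 3.39×10⁻⁷ V = 339 nV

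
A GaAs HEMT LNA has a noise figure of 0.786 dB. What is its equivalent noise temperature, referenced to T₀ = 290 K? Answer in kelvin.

57.5 K

F = 10^(0.786/10) = 1.1984
T_e = (F − 1)·T₀ = (1.1984 − 1) × 290 = 57.5 K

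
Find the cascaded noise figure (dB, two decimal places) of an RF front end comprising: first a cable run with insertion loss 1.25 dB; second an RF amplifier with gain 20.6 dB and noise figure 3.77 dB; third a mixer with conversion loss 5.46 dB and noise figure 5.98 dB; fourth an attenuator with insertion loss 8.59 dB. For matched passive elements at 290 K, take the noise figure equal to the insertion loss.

5.40 dB

Convert to linear (a loss of L dB is a gain of −L dB): F_i = 10^(NF_i/10), G_i = 10^(G_i,dB/10)
  Stage 1: F_1 = 10^(1.25/10) = 1.334, G_1 = 10^(−1.25/10) = 0.7499
  Stage 2: F_2 = 10^(3.77/10) = 2.382, G_2 = 10^(20.6/10) = 114.8
  Stage 3: F_3 = 10^(5.98/10) = 3.963, G_3 = 10^(−5.46/10) = 0.2844
  Stage 4: F_4 = 10^(8.59/10) = 7.228, G_4 = 10^(−8.59/10) = 0.1384
Friis cascade:
  F = 1.334 + (2.382 − 1)/0.7499 + (3.963 − 1)/86.10 + (7.228 − 1)/24.49 = 3.466
NF = 10 log₁₀(3.466) = 5.40 dB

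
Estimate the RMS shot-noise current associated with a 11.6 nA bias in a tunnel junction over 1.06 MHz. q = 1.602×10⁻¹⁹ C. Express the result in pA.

I_n = √(2qI·B)
2qI·B = 2 × 1.602×10⁻¹⁹ × 1.16×10⁻⁸ × 1.06×10⁶ = 3.94×10⁻²¹ A²
I_n = √(3.94×10⁻²¹) = 6.28×10⁻¹¹ A = 62.8 pA

62.8 pA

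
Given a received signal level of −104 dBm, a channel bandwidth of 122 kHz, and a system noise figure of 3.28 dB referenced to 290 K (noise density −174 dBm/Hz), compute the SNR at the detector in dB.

Noise floor: N = −174 + 10 log₁₀(B) + NF
10 log₁₀(1.22×10⁵) = 50.86 dB
N = −174 + 50.86 + 3.28 = −119.86 dBm
SNR = P_sig − N = −104 − (−119.86) = 15.86 dB → 15.9 dB

15.9 dB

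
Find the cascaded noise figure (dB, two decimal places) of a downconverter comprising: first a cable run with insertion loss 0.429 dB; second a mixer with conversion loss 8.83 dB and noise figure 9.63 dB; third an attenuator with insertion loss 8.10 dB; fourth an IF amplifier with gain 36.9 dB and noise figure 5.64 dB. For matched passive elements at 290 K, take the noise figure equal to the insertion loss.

Convert to linear (a loss of L dB is a gain of −L dB): F_i = 10^(NF_i/10), G_i = 10^(G_i,dB/10)
  Stage 1: F_1 = 10^(0.429/10) = 1.104, G_1 = 10^(−0.429/10) = 0.9059
  Stage 2: F_2 = 10^(9.63/10) = 9.183, G_2 = 10^(−8.83/10) = 0.1309
  Stage 3: F_3 = 10^(8.10/10) = 6.457, G_3 = 10^(−8.10/10) = 0.1549
  Stage 4: F_4 = 10^(5.64/10) = 3.664, G_4 = 10^(36.9/10) = 4898
Friis cascade:
  F = 1.104 + (9.183 − 1)/0.9059 + (6.457 − 1)/0.1186 + (3.664 − 1)/0.01837 = 201.2
NF = 10 log₁₀(201.2) = 23.04 dB

23.04 dB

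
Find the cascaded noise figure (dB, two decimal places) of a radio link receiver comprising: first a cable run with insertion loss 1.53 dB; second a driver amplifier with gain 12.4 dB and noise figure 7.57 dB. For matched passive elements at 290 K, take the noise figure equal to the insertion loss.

9.10 dB

Convert to linear (a loss of L dB is a gain of −L dB): F_i = 10^(NF_i/10), G_i = 10^(G_i,dB/10)
  Stage 1: F_1 = 10^(1.53/10) = 1.422, G_1 = 10^(−1.53/10) = 0.7031
  Stage 2: F_2 = 10^(7.57/10) = 5.715, G_2 = 10^(12.4/10) = 17.38
Friis cascade:
  F = 1.422 + (5.715 − 1)/0.7031 = 8.128
NF = 10 log₁₀(8.128) = 9.10 dB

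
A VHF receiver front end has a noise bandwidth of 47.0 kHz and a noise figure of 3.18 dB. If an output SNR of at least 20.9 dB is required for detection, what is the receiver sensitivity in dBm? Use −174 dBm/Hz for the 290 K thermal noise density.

−103.2 dBm

Sensitivity = −174 + 10 log₁₀(B) + NF + SNR_min
= −174 + 46.72 + 3.18 + 20.9
= −103.20 dBm → −103.2 dBm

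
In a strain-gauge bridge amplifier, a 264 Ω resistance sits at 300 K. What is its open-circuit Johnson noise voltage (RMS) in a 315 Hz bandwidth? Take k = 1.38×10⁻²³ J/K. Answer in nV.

37.1 nV

V_n = √(4kTRB)
4kTRB = 4 × 1.38×10⁻²³ × 300 × 2.64×10² × 3.15×10² = 1.38×10⁻¹⁵ V²
V_n = √(1.38×10⁻¹⁵) = 3.71×10⁻⁸ V = 37.1 nV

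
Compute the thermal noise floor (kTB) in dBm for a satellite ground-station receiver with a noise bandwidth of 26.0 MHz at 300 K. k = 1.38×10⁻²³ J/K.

P_n = kTB = 1.38×10⁻²³ × 300 × 2.60×10⁷ = 1.08×10⁻¹³ W
In dBm: 10 log₁₀(1.08×10⁻¹³ / 10⁻³) = −99.7 dBm

−99.7 dBm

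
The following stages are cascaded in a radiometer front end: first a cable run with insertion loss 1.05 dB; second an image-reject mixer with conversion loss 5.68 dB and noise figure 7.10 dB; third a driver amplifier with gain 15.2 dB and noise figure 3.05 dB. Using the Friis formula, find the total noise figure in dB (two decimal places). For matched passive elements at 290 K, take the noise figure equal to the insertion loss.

10.54 dB

Convert to linear (a loss of L dB is a gain of −L dB): F_i = 10^(NF_i/10), G_i = 10^(G_i,dB/10)
  Stage 1: F_1 = 10^(1.05/10) = 1.274, G_1 = 10^(−1.05/10) = 0.7852
  Stage 2: F_2 = 10^(7.10/10) = 5.129, G_2 = 10^(−5.68/10) = 0.2704
  Stage 3: F_3 = 10^(3.05/10) = 2.018, G_3 = 10^(15.2/10) = 33.11
Friis cascade:
  F = 1.274 + (5.129 − 1)/0.7852 + (2.018 − 1)/0.2123 = 11.33
NF = 10 log₁₀(11.33) = 10.54 dB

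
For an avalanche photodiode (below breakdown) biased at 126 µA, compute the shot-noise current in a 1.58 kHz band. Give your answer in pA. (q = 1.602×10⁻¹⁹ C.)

253 pA

I_n = √(2qI·B)
2qI·B = 2 × 1.602×10⁻¹⁹ × 1.26×10⁻⁴ × 1.58×10³ = 6.38×10⁻²⁰ A²
I_n = √(6.38×10⁻²⁰) = 2.53×10⁻¹⁰ A = 253 pA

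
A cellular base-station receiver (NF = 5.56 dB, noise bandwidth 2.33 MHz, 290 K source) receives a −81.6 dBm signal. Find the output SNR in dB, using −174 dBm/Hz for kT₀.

Noise floor: N = −174 + 10 log₁₀(B) + NF
10 log₁₀(2.33×10⁶) = 63.67 dB
N = −174 + 63.67 + 5.56 = −104.77 dBm
SNR = P_sig − N = −81.6 − (−104.77) = 23.17 dB → 23.2 dB

23.2 dB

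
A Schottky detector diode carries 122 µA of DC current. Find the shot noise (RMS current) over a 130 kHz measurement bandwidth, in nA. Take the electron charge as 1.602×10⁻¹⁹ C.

I_n = √(2qI·B)
2qI·B = 2 × 1.602×10⁻¹⁹ × 1.22×10⁻⁴ × 1.30×10⁵ = 5.08×10⁻¹⁸ A²
I_n = √(5.08×10⁻¹⁸) = 2.25×10⁻⁹ A = 2.25 nA

2.25 nA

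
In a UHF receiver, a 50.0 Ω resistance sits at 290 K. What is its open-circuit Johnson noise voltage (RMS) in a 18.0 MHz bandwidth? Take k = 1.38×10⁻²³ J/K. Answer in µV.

3.80 µV

V_n = √(4kTRB)
4kTRB = 4 × 1.38×10⁻²³ × 290 × 5.00×10¹ × 1.80×10⁷ = 1.44×10⁻¹¹ V²
V_n = √(1.44×10⁻¹¹) = 3.80×10⁻⁶ V = 3.80 µV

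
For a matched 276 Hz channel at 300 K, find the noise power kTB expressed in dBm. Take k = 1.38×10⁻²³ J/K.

−149.4 dBm

P_n = kTB = 1.38×10⁻²³ × 300 × 2.76×10² = 1.14×10⁻¹⁸ W
In dBm: 10 log₁₀(1.14×10⁻¹⁸ / 10⁻³) = −149.4 dBm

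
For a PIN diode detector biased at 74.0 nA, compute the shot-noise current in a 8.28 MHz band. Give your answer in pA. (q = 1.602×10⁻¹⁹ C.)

I_n = √(2qI·B)
2qI·B = 2 × 1.602×10⁻¹⁹ × 7.40×10⁻⁸ × 8.28×10⁶ = 1.96×10⁻¹⁹ A²
I_n = √(1.96×10⁻¹⁹) = 4.43×10⁻¹⁰ A = 443 pA

443 pA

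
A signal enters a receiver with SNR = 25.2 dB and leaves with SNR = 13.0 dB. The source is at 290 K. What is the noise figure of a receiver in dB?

12.2 dB

NF (dB) = SNR_in(dB) − SNR_out(dB) when the source is at T₀
NF = 25.2 − 13.0 = 12.2 dB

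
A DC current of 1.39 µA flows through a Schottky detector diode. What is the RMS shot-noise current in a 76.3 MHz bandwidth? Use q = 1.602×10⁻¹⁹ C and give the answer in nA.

I_n = √(2qI·B)
2qI·B = 2 × 1.602×10⁻¹⁹ × 1.39×10⁻⁶ × 7.63×10⁷ = 3.40×10⁻¹⁷ A²
I_n = √(3.40×10⁻¹⁷) = 5.83×10⁻⁹ A = 5.83 nA

5.83 nA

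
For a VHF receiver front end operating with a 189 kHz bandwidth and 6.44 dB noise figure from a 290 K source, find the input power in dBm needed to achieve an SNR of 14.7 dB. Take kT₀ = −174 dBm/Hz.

−100.1 dBm

Sensitivity = −174 + 10 log₁₀(B) + NF + SNR_min
= −174 + 52.76 + 6.44 + 14.7
= −100.10 dBm → −100.1 dBm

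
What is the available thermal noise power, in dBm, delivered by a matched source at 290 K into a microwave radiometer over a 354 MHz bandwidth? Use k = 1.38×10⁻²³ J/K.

−88.5 dBm

P_n = kTB = 1.38×10⁻²³ × 290 × 3.54×10⁸ = 1.42×10⁻¹² W
In dBm: 10 log₁₀(1.42×10⁻¹² / 10⁻³) = −88.5 dBm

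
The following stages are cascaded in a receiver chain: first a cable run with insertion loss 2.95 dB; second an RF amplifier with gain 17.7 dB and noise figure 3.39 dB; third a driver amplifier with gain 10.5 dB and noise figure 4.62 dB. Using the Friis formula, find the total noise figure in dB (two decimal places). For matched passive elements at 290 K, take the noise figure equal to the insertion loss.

6.40 dB

Convert to linear (a loss of L dB is a gain of −L dB): F_i = 10^(NF_i/10), G_i = 10^(G_i,dB/10)
  Stage 1: F_1 = 10^(2.95/10) = 1.972, G_1 = 10^(−2.95/10) = 0.5070
  Stage 2: F_2 = 10^(3.39/10) = 2.183, G_2 = 10^(17.7/10) = 58.88
  Stage 3: F_3 = 10^(4.62/10) = 2.897, G_3 = 10^(10.5/10) = 11.22
Friis cascade:
  F = 1.972 + (2.183 − 1)/0.5070 + (2.897 − 1)/29.85 = 4.369
NF = 10 log₁₀(4.369) = 6.40 dB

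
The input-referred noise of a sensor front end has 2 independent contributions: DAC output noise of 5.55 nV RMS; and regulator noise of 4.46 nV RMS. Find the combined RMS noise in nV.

7.12 nV

Uncorrelated sources add in power (mean-square): V_tot = √(ΣV_i²)
V_tot = √[(5.55×10⁻⁹)² + (4.46×10⁻⁹)²] = 7.12×10⁻⁹ V = 7.12 nV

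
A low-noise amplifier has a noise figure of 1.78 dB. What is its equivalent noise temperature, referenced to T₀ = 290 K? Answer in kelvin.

F = 10^(1.78/10) = 1.50661
T_e = (F − 1)·T₀ = (1.50661 − 1) × 290 = 147 K

147 K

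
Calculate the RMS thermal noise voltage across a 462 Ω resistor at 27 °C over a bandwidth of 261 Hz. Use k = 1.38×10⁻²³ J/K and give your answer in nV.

44.7 nV

T = 27 °C + 273.15 = 300.15 K
V_n = √(4kTRB)
4kTRB = 4 × 1.38×10⁻²³ × 300.15 × 4.62×10² × 2.61×10² = 2.00×10⁻¹⁵ V²
V_n = √(2.00×10⁻¹⁵) = 4.47×10⁻⁸ V = 44.7 nV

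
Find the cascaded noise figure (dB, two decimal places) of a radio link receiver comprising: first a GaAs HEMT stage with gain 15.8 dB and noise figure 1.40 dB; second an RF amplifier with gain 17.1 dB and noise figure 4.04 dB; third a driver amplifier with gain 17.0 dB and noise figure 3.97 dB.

1.53 dB

Convert to linear (a loss of L dB is a gain of −L dB): F_i = 10^(NF_i/10), G_i = 10^(G_i,dB/10)
  Stage 1: F_1 = 10^(1.40/10) = 1.380, G_1 = 10^(15.8/10) = 38.02
  Stage 2: F_2 = 10^(4.04/10) = 2.535, G_2 = 10^(17.1/10) = 51.29
  Stage 3: F_3 = 10^(3.97/10) = 2.495, G_3 = 10^(17.0/10) = 50.12
Friis cascade:
  F = 1.380 + (2.535 − 1)/38.02 + (2.495 − 1)/1950 = 1.422
NF = 10 log₁₀(1.422) = 1.53 dB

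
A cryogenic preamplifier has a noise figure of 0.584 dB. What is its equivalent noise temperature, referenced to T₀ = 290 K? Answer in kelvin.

41.7 K

F = 10^(0.584/10) = 1.14393
T_e = (F − 1)·T₀ = (1.14393 − 1) × 290 = 41.7 K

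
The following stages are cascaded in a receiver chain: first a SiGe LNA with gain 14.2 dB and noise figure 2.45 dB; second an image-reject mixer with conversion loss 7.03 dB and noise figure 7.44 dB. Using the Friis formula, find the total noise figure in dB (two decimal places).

Convert to linear (a loss of L dB is a gain of −L dB): F_i = 10^(NF_i/10), G_i = 10^(G_i,dB/10)
  Stage 1: F_1 = 10^(2.45/10) = 1.758, G_1 = 10^(14.2/10) = 26.30
  Stage 2: F_2 = 10^(7.44/10) = 5.546, G_2 = 10^(−7.03/10) = 0.1982
Friis cascade:
  F = 1.758 + (5.546 − 1)/26.30 = 1.931
NF = 10 log₁₀(1.931) = 2.86 dB

2.86 dB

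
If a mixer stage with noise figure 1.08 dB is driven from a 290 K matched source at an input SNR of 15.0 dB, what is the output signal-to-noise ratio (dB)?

By definition F = SNR_in/SNR_out, so in dB: SNR_out = SNR_in − NF
SNR_out = 15.0 − 1.08 = 13.92 dB

13.92 dB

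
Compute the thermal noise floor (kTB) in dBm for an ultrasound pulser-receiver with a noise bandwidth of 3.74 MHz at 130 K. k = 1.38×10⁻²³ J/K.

−111.7 dBm

P_n = kTB = 1.38×10⁻²³ × 130 × 3.74×10⁶ = 6.71×10⁻¹⁵ W
In dBm: 10 log₁₀(6.71×10⁻¹⁵ / 10⁻³) = −111.7 dBm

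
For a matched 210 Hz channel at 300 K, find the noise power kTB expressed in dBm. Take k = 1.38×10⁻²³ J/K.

−150.6 dBm

P_n = kTB = 1.38×10⁻²³ × 300 × 2.10×10² = 8.69×10⁻¹⁹ W
In dBm: 10 log₁₀(8.69×10⁻¹⁹ / 10⁻³) = −150.6 dBm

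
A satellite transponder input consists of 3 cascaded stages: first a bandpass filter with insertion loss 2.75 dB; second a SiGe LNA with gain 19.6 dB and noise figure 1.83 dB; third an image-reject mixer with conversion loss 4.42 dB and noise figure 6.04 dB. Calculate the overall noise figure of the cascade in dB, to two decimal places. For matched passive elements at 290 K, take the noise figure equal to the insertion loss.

Convert to linear (a loss of L dB is a gain of −L dB): F_i = 10^(NF_i/10), G_i = 10^(G_i,dB/10)
  Stage 1: F_1 = 10^(2.75/10) = 1.884, G_1 = 10^(−2.75/10) = 0.5309
  Stage 2: F_2 = 10^(1.83/10) = 1.524, G_2 = 10^(19.6/10) = 91.20
  Stage 3: F_3 = 10^(6.04/10) = 4.018, G_3 = 10^(−4.42/10) = 0.3614
Friis cascade:
  F = 1.884 + (1.524 − 1)/0.5309 + (4.018 − 1)/48.42 = 2.933
NF = 10 log₁₀(2.933) = 4.67 dB

4.67 dB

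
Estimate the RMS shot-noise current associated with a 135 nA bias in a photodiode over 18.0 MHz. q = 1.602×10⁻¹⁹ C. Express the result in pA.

882 pA

I_n = √(2qI·B)
2qI·B = 2 × 1.602×10⁻¹⁹ × 1.35×10⁻⁷ × 1.80×10⁷ = 7.79×10⁻¹⁹ A²
I_n = √(7.79×10⁻¹⁹) = 8.82×10⁻¹⁰ A = 882 pA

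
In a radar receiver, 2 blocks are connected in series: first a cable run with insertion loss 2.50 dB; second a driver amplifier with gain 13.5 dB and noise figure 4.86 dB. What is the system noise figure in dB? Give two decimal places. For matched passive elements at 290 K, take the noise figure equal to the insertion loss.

7.36 dB

Convert to linear (a loss of L dB is a gain of −L dB): F_i = 10^(NF_i/10), G_i = 10^(G_i,dB/10)
  Stage 1: F_1 = 10^(2.50/10) = 1.778, G_1 = 10^(−2.50/10) = 0.5623
  Stage 2: F_2 = 10^(4.86/10) = 3.062, G_2 = 10^(13.5/10) = 22.39
Friis cascade:
  F = 1.778 + (3.062 − 1)/0.5623 = 5.445
NF = 10 log₁₀(5.445) = 7.36 dB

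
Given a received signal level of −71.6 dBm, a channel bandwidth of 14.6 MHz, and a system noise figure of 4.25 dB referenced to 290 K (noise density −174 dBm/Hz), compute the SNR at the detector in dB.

Noise floor: N = −174 + 10 log₁₀(B) + NF
10 log₁₀(1.46×10⁷) = 71.64 dB
N = −174 + 71.64 + 4.25 = −98.11 dBm
SNR = P_sig − N = −71.6 − (−98.11) = 26.51 dB → 26.5 dB

26.5 dB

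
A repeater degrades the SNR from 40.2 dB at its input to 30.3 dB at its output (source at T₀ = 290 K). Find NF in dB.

9.9 dB

NF (dB) = SNR_in(dB) − SNR_out(dB) when the source is at T₀
NF = 40.2 − 30.3 = 9.9 dB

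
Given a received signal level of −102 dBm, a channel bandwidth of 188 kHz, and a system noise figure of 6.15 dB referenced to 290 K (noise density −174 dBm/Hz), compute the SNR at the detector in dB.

13.1 dB

Noise floor: N = −174 + 10 log₁₀(B) + NF
10 log₁₀(1.88×10⁵) = 52.74 dB
N = −174 + 52.74 + 6.15 = −115.11 dBm
SNR = P_sig − N = −102 − (−115.11) = 13.11 dB → 13.1 dB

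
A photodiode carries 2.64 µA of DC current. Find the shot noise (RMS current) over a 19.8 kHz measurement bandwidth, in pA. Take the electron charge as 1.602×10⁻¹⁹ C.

129 pA

I_n = √(2qI·B)
2qI·B = 2 × 1.602×10⁻¹⁹ × 2.64×10⁻⁶ × 1.98×10⁴ = 1.67×10⁻²⁰ A²
I_n = √(1.67×10⁻²⁰) = 1.29×10⁻¹⁰ A = 129 pA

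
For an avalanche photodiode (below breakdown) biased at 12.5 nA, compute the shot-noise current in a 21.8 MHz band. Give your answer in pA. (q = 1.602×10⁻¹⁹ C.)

I_n = √(2qI·B)
2qI·B = 2 × 1.602×10⁻¹⁹ × 1.25×10⁻⁸ × 2.18×10⁷ = 8.73×10⁻²⁰ A²
I_n = √(8.73×10⁻²⁰) = 2.95×10⁻¹⁰ A = 295 pA

295 pA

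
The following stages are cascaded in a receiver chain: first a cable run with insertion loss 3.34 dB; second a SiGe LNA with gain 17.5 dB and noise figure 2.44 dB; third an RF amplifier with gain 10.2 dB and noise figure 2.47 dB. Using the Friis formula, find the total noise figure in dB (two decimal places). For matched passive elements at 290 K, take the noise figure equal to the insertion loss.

5.81 dB

Convert to linear (a loss of L dB is a gain of −L dB): F_i = 10^(NF_i/10), G_i = 10^(G_i,dB/10)
  Stage 1: F_1 = 10^(3.34/10) = 2.158, G_1 = 10^(−3.34/10) = 0.4634
  Stage 2: F_2 = 10^(2.44/10) = 1.754, G_2 = 10^(17.5/10) = 56.23
  Stage 3: F_3 = 10^(2.47/10) = 1.766, G_3 = 10^(10.2/10) = 10.47
Friis cascade:
  F = 2.158 + (1.754 − 1)/0.4634 + (1.766 − 1)/26.06 = 3.814
NF = 10 log₁₀(3.814) = 5.81 dB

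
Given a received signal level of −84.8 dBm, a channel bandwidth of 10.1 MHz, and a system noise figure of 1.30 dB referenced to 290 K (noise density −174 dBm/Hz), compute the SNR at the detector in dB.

Noise floor: N = −174 + 10 log₁₀(B) + NF
10 log₁₀(1.01×10⁷) = 70.04 dB
N = −174 + 70.04 + 1.30 = −102.66 dBm
SNR = P_sig − N = −84.8 − (−102.66) = 17.86 dB → 17.9 dB

17.9 dB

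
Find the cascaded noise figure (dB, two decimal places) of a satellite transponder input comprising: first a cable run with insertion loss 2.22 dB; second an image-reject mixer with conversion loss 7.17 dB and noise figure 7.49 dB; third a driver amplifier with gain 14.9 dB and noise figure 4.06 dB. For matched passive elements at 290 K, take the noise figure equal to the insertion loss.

13.58 dB

Convert to linear (a loss of L dB is a gain of −L dB): F_i = 10^(NF_i/10), G_i = 10^(G_i,dB/10)
  Stage 1: F_1 = 10^(2.22/10) = 1.667, G_1 = 10^(−2.22/10) = 0.5998
  Stage 2: F_2 = 10^(7.49/10) = 5.610, G_2 = 10^(−7.17/10) = 0.1919
  Stage 3: F_3 = 10^(4.06/10) = 2.547, G_3 = 10^(14.9/10) = 30.90
Friis cascade:
  F = 1.667 + (5.610 − 1)/0.5998 + (2.547 − 1)/0.1151 = 22.80
NF = 10 log₁₀(22.80) = 13.58 dB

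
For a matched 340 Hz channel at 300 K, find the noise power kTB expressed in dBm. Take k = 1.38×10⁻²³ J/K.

−148.5 dBm

P_n = kTB = 1.38×10⁻²³ × 300 × 3.40×10² = 1.41×10⁻¹⁸ W
In dBm: 10 log₁₀(1.41×10⁻¹⁸ / 10⁻³) = −148.5 dBm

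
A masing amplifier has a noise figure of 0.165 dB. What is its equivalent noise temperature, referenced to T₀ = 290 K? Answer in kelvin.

F = 10^(0.165/10) = 1.03872
T_e = (F − 1)·T₀ = (1.03872 − 1) × 290 = 11.2 K

11.2 K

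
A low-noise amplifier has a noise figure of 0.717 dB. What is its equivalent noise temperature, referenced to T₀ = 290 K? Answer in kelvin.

52.1 K

F = 10^(0.717/10) = 1.17951
T_e = (F − 1)·T₀ = (1.17951 − 1) × 290 = 52.1 K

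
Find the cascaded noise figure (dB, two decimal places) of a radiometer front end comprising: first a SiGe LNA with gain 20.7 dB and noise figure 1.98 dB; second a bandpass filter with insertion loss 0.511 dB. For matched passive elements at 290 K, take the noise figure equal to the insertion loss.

Convert to linear (a loss of L dB is a gain of −L dB): F_i = 10^(NF_i/10), G_i = 10^(G_i,dB/10)
  Stage 1: F_1 = 10^(1.98/10) = 1.578, G_1 = 10^(20.7/10) = 117.5
  Stage 2: F_2 = 10^(0.511/10) = 1.125, G_2 = 10^(−0.511/10) = 0.8890
Friis cascade:
  F = 1.578 + (1.125 − 1)/117.5 = 1.579
NF = 10 log₁₀(1.579) = 1.98 dB

1.98 dB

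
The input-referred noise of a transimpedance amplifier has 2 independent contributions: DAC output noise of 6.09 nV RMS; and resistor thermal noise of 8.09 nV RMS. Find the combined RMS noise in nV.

Uncorrelated sources add in power (mean-square): V_tot = √(ΣV_i²)
V_tot = √[(6.09×10⁻⁹)² + (8.09×10⁻⁹)²] = 1.01×10⁻⁸ V = 10.1 nV

10.1 nV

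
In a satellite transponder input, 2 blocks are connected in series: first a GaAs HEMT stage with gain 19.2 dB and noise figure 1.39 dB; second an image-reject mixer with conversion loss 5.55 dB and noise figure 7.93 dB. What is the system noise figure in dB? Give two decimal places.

Convert to linear (a loss of L dB is a gain of −L dB): F_i = 10^(NF_i/10), G_i = 10^(G_i,dB/10)
  Stage 1: F_1 = 10^(1.39/10) = 1.377, G_1 = 10^(19.2/10) = 83.18
  Stage 2: F_2 = 10^(7.93/10) = 6.209, G_2 = 10^(−5.55/10) = 0.2786
Friis cascade:
  F = 1.377 + (6.209 − 1)/83.18 = 1.440
NF = 10 log₁₀(1.440) = 1.58 dB

1.58 dB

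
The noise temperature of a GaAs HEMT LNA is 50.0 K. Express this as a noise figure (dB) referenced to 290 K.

0.691 dB

F = 1 + T_e/T₀ = 1 + 50.0/290 = 1.17241
NF = 10 log₁₀(1.17241) = 0.691 dB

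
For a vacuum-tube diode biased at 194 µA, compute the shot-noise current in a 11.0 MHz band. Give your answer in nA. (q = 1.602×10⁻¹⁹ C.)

26.1 nA

I_n = √(2qI·B)
2qI·B = 2 × 1.602×10⁻¹⁹ × 1.94×10⁻⁴ × 1.10×10⁷ = 6.84×10⁻¹⁶ A²
I_n = √(6.84×10⁻¹⁶) = 2.61×10⁻⁸ A = 26.1 nA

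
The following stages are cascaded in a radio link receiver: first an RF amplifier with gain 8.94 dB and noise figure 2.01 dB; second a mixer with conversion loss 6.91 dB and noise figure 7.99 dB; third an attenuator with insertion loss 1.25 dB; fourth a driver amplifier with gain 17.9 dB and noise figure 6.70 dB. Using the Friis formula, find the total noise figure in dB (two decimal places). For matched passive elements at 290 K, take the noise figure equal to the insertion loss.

Convert to linear (a loss of L dB is a gain of −L dB): F_i = 10^(NF_i/10), G_i = 10^(G_i,dB/10)
  Stage 1: F_1 = 10^(2.01/10) = 1.589, G_1 = 10^(8.94/10) = 7.834
  Stage 2: F_2 = 10^(7.99/10) = 6.295, G_2 = 10^(−6.91/10) = 0.2037
  Stage 3: F_3 = 10^(1.25/10) = 1.334, G_3 = 10^(−1.25/10) = 0.7499
  Stage 4: F_4 = 10^(6.70/10) = 4.677, G_4 = 10^(17.9/10) = 61.66
Friis cascade:
  F = 1.589 + (6.295 − 1)/7.834 + (1.334 − 1)/1.596 + (4.677 − 1)/1.197 = 5.546
NF = 10 log₁₀(5.546) = 7.44 dB

7.44 dB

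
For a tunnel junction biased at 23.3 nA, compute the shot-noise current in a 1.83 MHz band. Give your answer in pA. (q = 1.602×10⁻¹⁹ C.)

117 pA

I_n = √(2qI·B)
2qI·B = 2 × 1.602×10⁻¹⁹ × 2.33×10⁻⁸ × 1.83×10⁶ = 1.37×10⁻²⁰ A²
I_n = √(1.37×10⁻²⁰) = 1.17×10⁻¹⁰ A = 117 pA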